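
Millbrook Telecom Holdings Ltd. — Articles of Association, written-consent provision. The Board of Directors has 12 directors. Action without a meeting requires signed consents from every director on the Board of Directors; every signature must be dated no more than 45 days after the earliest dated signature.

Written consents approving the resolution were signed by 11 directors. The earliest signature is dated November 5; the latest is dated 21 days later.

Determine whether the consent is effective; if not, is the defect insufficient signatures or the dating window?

Signatures required: all of 12 — unanimous means all 12, so 12 needed; 11 signed. Insufficient.
Dating window: the latest signature is 21 days after the earliest; the limit is 45 days. Within the window.

Not effective — insufficient signatures.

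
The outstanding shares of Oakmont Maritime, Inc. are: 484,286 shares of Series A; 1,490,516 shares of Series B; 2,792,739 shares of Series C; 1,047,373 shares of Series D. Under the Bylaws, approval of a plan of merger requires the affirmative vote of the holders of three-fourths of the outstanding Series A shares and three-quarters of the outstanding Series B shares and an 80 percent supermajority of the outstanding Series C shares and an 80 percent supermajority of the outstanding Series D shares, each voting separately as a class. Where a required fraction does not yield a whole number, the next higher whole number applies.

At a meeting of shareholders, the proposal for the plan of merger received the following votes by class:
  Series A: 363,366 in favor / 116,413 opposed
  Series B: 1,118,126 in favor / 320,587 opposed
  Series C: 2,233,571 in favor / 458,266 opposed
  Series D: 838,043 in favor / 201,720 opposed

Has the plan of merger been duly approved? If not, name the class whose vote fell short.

Not approved — the Series C shares did not give the required vote.

Series A: 3/4 of 484286 = 363214.50, rounded up to 363215; 363,215 required, 363,366 in favor — approved.
Series B: 3/4 of 1490516 = 1117887; 1,117,887 required, 1,118,126 in favor — approved.
Series C: 4/5 of 2792739 = 2234191.20, rounded up to 2234192; 2,234,192 required, 2,233,571 in favor — not approved.
Series D: 4/5 of 1047373 = 837898.40, rounded up to 837899; 837,899 required, 838,043 in favor — approved.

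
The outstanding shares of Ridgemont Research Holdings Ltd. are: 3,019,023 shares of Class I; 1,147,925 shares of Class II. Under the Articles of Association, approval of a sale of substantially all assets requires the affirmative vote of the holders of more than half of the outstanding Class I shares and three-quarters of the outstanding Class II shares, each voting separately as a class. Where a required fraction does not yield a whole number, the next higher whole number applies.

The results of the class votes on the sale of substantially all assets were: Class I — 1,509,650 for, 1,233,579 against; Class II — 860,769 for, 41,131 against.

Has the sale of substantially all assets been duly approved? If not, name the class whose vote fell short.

Class I: a majority of 3019023 is 1509512; 1,509,512 required, 1,509,650 in favor — approved.
Class II: 3/4 of 1147925 = 860943.75, rounded up to 860944; 860,944 required, 860,769 in favor — not approved.

Not approved — the Class II shares did not give the required vote.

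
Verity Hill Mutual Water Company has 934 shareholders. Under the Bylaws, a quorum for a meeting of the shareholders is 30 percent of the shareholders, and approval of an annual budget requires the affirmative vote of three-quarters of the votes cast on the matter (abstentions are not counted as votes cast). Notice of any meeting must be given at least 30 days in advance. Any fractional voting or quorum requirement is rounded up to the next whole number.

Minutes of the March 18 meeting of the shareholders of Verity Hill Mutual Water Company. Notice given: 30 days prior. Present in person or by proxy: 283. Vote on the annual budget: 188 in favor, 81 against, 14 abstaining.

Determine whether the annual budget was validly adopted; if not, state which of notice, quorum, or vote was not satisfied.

Notice: 30 days given; 30 required. Satisfied.
Quorum: 30% of 934 = 280.20, rounded up to 281; 283 present. Satisfied.
Vote: requires three-fourths of the votes cast (283 − 14 abstaining = 269); 3/4 of 269 = 201.75, rounded up to 202, so 202 needed; 188 in favor. Not satisfied.

Invalid — vote requirement not satisfied.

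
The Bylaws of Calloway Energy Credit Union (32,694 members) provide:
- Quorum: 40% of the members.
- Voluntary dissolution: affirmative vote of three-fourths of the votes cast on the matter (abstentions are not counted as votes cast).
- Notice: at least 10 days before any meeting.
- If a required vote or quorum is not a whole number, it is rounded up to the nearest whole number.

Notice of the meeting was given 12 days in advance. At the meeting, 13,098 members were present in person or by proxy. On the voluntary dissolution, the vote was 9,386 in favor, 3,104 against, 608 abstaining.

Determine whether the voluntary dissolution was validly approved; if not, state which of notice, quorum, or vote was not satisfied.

Notice: 12 days given; 10 required. Satisfied.
Quorum: 40% of 32,694 = 13,077.60, rounded up to 13,078; 13,098 present. Satisfied.
Vote: requires three-fourths of the votes cast (13,098 − 608 abstaining = 12,490); 3/4 of 12490 = 9367.50, rounded up to 9368, so 9,368 needed; 9,386 in favor. Satisfied.

Valid — all requirements satisfied.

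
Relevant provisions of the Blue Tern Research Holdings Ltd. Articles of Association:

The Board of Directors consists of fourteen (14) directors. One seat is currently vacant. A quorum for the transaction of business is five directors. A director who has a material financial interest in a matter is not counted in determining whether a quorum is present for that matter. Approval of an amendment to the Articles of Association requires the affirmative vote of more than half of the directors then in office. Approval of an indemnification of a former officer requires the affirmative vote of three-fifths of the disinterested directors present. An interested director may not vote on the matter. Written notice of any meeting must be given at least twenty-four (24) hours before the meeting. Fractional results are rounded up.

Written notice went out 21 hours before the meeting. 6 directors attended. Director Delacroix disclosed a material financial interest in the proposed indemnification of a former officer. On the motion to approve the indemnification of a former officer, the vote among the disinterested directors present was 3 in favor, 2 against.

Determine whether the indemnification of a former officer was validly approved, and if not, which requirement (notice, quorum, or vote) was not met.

Invalid — notice requirement not satisfied.

Notice: 21 hours given; 24 required (21 < 24). Not satisfied.
Quorum: 6 present, but the 1 interested director does not count, leaving 5. Quorum is 5. Satisfied.
Vote: the indemnification of a former officer requires three-fifths of the disinterested directors present (6 − 1 = 5). 3/5 of 5 = 3, so 3 affirmative votes are needed; 3 voted in favor. Satisfied.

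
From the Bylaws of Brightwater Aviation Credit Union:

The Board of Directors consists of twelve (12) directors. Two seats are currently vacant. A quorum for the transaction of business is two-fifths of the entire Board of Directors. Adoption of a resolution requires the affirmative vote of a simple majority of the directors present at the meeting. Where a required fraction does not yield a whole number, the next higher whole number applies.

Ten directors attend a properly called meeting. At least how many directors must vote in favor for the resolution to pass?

6

The resolution requires a majority of the directors present (10).
A majority of 10 is 6.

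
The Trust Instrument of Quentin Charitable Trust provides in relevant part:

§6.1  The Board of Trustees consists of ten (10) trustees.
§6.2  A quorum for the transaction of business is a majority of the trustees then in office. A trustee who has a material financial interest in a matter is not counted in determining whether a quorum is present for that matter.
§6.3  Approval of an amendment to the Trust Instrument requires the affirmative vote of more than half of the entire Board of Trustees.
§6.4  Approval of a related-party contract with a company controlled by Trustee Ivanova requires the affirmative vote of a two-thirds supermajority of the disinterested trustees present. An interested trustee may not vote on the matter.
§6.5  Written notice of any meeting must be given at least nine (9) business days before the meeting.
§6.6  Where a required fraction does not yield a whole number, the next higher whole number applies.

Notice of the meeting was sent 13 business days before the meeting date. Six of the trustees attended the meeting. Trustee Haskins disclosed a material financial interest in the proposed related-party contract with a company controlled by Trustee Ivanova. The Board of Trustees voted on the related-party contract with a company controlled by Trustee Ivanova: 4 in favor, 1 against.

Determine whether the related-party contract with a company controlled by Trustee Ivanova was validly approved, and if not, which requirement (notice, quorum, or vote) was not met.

Notice: 13 business days given; 9 required (13 ≥ 9). Satisfied.
Quorum: 6 present, but the 1 interested trustee does not count, leaving 5. Quorum is 6. Not satisfied.
Vote: the related-party contract with a company controlled by Trustee Ivanova requires two-thirds of the disinterested trustees present (6 − 1 = 5). 2/3 of 5 = 3.33, rounded up to 4, so 4 affirmative votes are needed; 4 voted in favor. Satisfied. (Moot — without a quorum no business can be validly transacted.)

Invalid — quorum requirement not satisfied.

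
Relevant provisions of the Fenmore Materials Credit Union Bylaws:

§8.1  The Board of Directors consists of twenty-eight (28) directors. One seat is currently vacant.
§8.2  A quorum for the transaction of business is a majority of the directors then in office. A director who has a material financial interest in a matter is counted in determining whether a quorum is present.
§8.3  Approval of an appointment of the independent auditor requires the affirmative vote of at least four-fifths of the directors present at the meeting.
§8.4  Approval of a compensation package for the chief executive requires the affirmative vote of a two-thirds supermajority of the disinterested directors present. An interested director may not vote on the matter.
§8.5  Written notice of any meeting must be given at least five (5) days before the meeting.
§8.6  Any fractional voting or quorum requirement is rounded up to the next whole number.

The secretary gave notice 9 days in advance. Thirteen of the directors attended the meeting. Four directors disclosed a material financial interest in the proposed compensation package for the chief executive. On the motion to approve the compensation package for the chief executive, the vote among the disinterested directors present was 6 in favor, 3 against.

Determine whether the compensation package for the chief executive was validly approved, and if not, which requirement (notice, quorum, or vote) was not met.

Notice: 9 days given; 5 required (9 ≥ 5). Satisfied.
Quorum: 13 present (interested directors count toward quorum); quorum is 14. Not satisfied.
Vote: the compensation package for the chief executive requires two-thirds of the disinterested directors present (13 − 4 = 9). 2/3 of 9 = 6, so 6 affirmative votes are needed; 6 voted in favor. Satisfied. (Moot — without a quorum no business can be validly transacted.)

Invalid — quorum requirement not satisfied.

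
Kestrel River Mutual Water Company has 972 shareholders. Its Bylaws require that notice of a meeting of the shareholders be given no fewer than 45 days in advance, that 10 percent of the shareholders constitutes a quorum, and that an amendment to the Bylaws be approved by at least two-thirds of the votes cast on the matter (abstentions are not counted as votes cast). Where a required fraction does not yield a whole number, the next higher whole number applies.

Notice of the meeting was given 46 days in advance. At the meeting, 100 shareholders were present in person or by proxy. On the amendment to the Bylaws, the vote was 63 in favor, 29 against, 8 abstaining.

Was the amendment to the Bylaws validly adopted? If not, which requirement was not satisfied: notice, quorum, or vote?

Notice: 46 days given; 45 required. Satisfied.
Quorum: 10% of 972 = 97.20, rounded up to 98; 100 present. Satisfied.
Vote: requires two-thirds of the votes cast (100 − 8 abstaining = 92); 2/3 of 92 = 61.33, rounded up to 62, so 62 needed; 63 in favor. Satisfied.

Valid — all requirements satisfied.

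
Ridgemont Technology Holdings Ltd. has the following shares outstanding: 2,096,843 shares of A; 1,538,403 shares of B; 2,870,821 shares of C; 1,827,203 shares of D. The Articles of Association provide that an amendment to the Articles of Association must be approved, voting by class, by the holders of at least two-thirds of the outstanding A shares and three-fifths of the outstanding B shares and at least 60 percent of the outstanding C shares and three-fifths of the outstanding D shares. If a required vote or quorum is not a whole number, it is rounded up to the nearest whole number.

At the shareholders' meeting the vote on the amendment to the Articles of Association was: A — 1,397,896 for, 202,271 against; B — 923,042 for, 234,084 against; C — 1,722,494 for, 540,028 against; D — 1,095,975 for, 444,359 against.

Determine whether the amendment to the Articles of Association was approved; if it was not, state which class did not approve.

A: 2/3 of 2096843 = 1397895.33, rounded up to 1397896; 1,397,896 required, 1,397,896 in favor — approved.
B: 3/5 of 1538403 = 923041.80, rounded up to 923042; 923,042 required, 923,042 in favor — approved.
C: 3/5 of 2870821 = 1722492.60, rounded up to 1722493; 1,722,493 required, 1,722,494 in favor — approved.
D: 3/5 of 1827203 = 1096321.80, rounded up to 1096322; 1,096,322 required, 1,095,975 in favor — not approved.

Not approved — the D shares did not give the required vote.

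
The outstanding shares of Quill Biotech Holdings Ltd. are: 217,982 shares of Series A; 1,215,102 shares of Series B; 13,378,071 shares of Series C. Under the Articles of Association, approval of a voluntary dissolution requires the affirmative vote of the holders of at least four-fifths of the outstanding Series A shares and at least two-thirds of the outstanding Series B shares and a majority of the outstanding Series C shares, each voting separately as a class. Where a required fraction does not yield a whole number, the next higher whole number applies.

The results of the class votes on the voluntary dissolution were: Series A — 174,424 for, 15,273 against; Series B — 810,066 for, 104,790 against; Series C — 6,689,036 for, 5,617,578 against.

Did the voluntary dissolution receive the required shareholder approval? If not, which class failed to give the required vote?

Series A: 4/5 of 217982 = 174385.60, rounded up to 174386; 174,386 required, 174,424 in favor — approved.
Series B: 2/3 of 1215102 = 810068; 810,068 required, 810,066 in favor — not approved.
Series C: a majority of 13378071 is 6689036; 6,689,036 required, 6,689,036 in favor — approved.

Not approved — the Series B shares did not give the required vote.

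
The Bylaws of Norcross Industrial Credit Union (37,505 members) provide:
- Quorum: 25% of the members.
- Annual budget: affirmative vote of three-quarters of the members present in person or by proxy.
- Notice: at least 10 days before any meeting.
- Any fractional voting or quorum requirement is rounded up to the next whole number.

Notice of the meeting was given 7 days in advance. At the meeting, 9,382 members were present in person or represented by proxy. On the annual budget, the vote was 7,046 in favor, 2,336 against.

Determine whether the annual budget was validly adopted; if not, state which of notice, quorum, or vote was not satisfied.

Notice: 7 days given; 10 required. Not satisfied.
Quorum: 25% of 37,505 = 9,376.25, rounded up to 9,377; 9,382 present. Satisfied.
Vote: requires three-fourths of those present (9,382); 3/4 of 9382 = 7036.50, rounded up to 7037, so 7,037 needed; 7,046 in favor. Satisfied.

Invalid — notice requirement not satisfied.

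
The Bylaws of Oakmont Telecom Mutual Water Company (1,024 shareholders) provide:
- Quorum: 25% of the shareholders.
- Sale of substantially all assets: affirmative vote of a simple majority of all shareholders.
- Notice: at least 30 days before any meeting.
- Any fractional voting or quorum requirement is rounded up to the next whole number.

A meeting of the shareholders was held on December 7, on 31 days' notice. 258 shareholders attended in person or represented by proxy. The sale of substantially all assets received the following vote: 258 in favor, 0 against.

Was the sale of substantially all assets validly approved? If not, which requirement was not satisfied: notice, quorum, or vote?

Notice: 31 days given; 30 required. Satisfied.
Quorum: 25% of 1,024 = 256; 258 present. Satisfied.
Vote: requires a majority of all shareholders (1,024); a majority of 1024 is 513, so 513 needed; 258 in favor. Not satisfied.

Invalid — vote requirement not satisfied.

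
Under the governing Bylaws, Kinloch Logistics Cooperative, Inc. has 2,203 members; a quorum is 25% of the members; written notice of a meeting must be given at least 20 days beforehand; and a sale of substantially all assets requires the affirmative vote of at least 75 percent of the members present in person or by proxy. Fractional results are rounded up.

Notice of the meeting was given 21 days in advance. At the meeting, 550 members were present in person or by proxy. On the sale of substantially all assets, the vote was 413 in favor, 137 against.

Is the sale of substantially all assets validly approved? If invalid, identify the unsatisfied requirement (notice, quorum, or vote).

Notice: 21 days given; 20 required. Satisfied.
Quorum: 25% of 2,203 = 550.75, rounded up to 551; 550 present. Not satisfied.
Vote: requires three-fourths of those present (550); 3/4 of 550 = 412.50, rounded up to 413, so 413 needed; 413 in favor. Satisfied.

Invalid — quorum requirement not satisfied.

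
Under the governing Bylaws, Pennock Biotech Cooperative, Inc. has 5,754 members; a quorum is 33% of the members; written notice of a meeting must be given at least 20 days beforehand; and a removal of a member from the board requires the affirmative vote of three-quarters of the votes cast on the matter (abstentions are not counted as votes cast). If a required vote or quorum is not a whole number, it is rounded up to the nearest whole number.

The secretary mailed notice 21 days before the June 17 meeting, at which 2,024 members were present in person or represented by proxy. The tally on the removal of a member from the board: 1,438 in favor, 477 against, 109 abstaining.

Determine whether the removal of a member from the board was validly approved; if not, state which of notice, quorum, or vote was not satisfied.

Valid — all requirements satisfied.

Notice: 21 days given; 20 required. Satisfied.
Quorum: 33% of 5,754 = 1,898.82, rounded up to 1,899; 2,024 present. Satisfied.
Vote: requires three-fourths of the votes cast (2,024 − 109 abstaining = 1,915); 3/4 of 1915 = 1436.25, rounded up to 1437, so 1,437 needed; 1,438 in favor. Satisfied.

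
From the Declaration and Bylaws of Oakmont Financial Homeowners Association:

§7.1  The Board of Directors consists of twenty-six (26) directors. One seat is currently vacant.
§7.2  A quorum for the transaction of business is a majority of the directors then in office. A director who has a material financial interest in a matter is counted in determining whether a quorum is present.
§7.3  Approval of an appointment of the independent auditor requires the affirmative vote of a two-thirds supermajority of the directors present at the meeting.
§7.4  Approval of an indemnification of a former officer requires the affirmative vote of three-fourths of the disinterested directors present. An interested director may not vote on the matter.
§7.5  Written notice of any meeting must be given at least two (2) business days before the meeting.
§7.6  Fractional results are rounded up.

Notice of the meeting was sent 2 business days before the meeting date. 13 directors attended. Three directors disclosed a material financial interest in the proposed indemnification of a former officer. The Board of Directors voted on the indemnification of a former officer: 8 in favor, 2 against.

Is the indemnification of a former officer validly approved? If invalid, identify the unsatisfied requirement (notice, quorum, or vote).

Valid — all requirements satisfied.

Notice: 2 business days given; 2 required (2 ≥ 2). Satisfied.
Quorum: 13 present (interested directors count toward quorum); quorum is 13. Satisfied.
Vote: the indemnification of a former officer requires three-fourths of the disinterested directors present (13 − 3 = 10). 3/4 of 10 = 7.50, rounded up to 8, so 8 affirmative votes are needed; 8 voted in favor. Satisfied.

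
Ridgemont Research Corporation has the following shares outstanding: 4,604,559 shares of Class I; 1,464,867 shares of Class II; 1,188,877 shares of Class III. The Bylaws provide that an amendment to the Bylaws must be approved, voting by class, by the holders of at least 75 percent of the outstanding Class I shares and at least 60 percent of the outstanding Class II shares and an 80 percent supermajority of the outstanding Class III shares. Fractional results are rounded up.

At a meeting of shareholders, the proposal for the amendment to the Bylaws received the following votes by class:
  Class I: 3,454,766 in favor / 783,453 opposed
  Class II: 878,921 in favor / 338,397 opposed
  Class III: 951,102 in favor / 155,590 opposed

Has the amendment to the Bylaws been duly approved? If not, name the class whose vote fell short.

Approved — every class gave the required vote.

Class I: 3/4 of 4604559 = 3453419.25, rounded up to 3453420; 3,453,420 required, 3,454,766 in favor — approved.
Class II: 3/5 of 1464867 = 878920.20, rounded up to 878921; 878,921 required, 878,921 in favor — approved.
Class III: 4/5 of 1188877 = 951101.60, rounded up to 951102; 951,102 required, 951,102 in favor — approved.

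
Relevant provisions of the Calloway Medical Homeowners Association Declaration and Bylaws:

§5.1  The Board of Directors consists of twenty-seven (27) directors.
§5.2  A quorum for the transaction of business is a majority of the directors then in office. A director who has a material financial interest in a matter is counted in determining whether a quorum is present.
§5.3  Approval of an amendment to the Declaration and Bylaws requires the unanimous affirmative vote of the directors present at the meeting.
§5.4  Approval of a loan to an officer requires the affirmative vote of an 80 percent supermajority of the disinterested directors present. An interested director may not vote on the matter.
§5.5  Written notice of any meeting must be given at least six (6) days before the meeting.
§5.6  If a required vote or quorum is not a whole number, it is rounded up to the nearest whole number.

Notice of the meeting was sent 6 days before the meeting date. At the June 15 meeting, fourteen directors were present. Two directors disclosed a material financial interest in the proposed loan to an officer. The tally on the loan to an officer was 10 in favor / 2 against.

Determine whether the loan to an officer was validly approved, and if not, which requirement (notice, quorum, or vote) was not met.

Valid — all requirements satisfied.

Notice: 6 days given; 6 required (6 ≥ 6). Satisfied.
Quorum: 14 present (interested directors count toward quorum); quorum is 14. Satisfied.
Vote: the loan to an officer requires four-fifths of the disinterested directors present (14 − 2 = 12). 4/5 of 12 = 9.60, rounded up to 10, so 10 affirmative votes are needed; 10 voted in favor. Satisfied.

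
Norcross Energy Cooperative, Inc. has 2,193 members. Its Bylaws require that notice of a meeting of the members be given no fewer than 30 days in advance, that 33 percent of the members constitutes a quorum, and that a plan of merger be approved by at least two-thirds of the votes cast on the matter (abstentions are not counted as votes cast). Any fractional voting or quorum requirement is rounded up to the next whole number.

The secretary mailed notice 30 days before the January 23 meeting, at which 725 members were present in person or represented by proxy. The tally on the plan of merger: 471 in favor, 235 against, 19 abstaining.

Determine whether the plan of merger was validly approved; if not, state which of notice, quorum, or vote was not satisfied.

Valid — all requirements satisfied.

Notice: 30 days given; 30 required. Satisfied.
Quorum: 33% of 2,193 = 723.69, rounded up to 724; 725 present. Satisfied.
Vote: requires two-thirds of the votes cast (725 − 19 abstaining = 706); 2/3 of 706 = 470.67, rounded up to 471, so 471 needed; 471 in favor. Satisfied.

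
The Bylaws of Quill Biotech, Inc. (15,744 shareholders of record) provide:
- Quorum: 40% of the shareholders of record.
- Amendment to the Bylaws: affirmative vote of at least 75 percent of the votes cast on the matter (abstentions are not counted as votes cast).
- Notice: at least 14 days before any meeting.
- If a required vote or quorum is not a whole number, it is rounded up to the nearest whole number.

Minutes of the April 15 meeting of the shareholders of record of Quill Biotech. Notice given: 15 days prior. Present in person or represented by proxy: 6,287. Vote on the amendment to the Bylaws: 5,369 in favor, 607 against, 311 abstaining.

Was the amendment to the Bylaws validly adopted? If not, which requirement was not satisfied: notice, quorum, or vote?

Notice: 15 days given; 14 required. Satisfied.
Quorum: 40% of 15,744 = 6,297.60, rounded up to 6,298; 6,287 present. Not satisfied.
Vote: requires three-fourths of the votes cast (6,287 − 311 abstaining = 5,976); 3/4 of 5976 = 4482, so 4,482 needed; 5,369 in favor. Satisfied.

Invalid — quorum requirement not satisfied.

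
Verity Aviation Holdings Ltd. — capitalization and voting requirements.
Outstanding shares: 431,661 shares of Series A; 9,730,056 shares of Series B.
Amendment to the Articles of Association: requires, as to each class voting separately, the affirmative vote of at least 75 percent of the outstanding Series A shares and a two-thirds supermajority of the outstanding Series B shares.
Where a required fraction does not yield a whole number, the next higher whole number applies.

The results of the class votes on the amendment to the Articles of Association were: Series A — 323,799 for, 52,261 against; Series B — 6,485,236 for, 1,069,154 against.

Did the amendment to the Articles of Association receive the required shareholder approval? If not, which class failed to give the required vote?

Series A: 3/4 of 431661 = 323745.75, rounded up to 323746; 323,746 required, 323,799 in favor — approved.
Series B: 2/3 of 9730056 = 6486704; 6,486,704 required, 6,485,236 in favor — not approved.

Not approved — the Series B shares did not give the required vote.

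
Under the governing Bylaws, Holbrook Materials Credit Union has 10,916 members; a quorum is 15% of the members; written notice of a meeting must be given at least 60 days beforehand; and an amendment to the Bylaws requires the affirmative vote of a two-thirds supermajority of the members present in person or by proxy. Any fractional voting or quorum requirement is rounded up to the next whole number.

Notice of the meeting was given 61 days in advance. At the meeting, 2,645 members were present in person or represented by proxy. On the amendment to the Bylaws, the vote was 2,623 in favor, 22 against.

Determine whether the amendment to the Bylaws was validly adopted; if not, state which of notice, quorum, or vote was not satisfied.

Valid — all requirements satisfied.

Notice: 61 days given; 60 required. Satisfied.
Quorum: 15% of 10,916 = 1,637.40, rounded up to 1,638; 2,645 present. Satisfied.
Vote: requires two-thirds of those present (2,645); 2/3 of 2645 = 1763.33, rounded up to 1764, so 1,764 needed; 2,623 in favor. Satisfied.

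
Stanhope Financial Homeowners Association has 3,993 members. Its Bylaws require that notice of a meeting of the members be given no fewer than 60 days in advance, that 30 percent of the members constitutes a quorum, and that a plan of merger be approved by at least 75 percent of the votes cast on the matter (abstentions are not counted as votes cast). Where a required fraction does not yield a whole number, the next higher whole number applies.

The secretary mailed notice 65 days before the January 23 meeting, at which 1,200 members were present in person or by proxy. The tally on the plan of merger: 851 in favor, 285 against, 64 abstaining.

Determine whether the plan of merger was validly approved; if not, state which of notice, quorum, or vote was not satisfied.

Notice: 65 days given; 60 required. Satisfied.
Quorum: 30% of 3,993 = 1,197.90, rounded up to 1,198; 1,200 present. Satisfied.
Vote: requires three-fourths of the votes cast (1,200 − 64 abstaining = 1,136); 3/4 of 1136 = 852, so 852 needed; 851 in favor. Not satisfied.

Invalid — vote requirement not satisfied.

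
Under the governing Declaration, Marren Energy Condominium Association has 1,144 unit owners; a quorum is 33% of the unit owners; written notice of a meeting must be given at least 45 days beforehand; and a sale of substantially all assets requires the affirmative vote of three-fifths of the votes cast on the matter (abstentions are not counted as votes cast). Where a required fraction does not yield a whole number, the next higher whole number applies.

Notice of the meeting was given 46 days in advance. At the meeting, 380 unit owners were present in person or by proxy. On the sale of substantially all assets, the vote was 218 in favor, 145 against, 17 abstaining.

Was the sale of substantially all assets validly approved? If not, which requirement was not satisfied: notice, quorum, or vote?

Notice: 46 days given; 45 required. Satisfied.
Quorum: 33% of 1,144 = 377.52, rounded up to 378; 380 present. Satisfied.
Vote: requires three-fifths of the votes cast (380 − 17 abstaining = 363); 3/5 of 363 = 217.80, rounded up to 218, so 218 needed; 218 in favor. Satisfied.

Valid — all requirements satisfied.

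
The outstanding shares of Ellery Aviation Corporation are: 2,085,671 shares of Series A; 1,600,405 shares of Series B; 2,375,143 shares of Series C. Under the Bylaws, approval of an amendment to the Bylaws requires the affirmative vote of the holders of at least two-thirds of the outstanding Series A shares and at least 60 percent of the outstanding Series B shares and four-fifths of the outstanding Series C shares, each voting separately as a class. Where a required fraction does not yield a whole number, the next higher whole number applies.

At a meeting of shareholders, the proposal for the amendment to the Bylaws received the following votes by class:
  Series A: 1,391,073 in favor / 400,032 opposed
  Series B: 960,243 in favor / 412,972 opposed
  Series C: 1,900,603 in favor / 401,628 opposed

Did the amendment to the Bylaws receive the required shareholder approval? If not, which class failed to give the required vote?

Approved — every class gave the required vote.

Series A: 2/3 of 2085671 = 1390447.33, rounded up to 1390448; 1,390,448 required, 1,391,073 in favor — approved.
Series B: 3/5 of 1600405 = 960243; 960,243 required, 960,243 in favor — approved.
Series C: 4/5 of 2375143 = 1900114.40, rounded up to 1900115; 1,900,115 required, 1,900,603 in favor — approved.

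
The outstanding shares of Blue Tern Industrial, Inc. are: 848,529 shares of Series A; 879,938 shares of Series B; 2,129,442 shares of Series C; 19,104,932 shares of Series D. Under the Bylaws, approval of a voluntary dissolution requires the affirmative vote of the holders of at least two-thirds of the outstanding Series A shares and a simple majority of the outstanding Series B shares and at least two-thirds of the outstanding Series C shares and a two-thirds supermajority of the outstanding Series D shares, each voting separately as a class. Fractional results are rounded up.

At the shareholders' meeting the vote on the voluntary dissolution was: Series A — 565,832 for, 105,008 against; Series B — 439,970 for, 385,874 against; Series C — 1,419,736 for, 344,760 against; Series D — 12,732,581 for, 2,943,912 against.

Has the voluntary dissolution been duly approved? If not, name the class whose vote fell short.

Not approved — the Series D shares did not give the required vote.

Series A: 2/3 of 848529 = 565686; 565,686 required, 565,832 in favor — approved.
Series B: a majority of 879938 is 439970; 439,970 required, 439,970 in favor — approved.
Series C: 2/3 of 2129442 = 1419628; 1,419,628 required, 1,419,736 in favor — approved.
Series D: 2/3 of 19104932 = 12736621.33, rounded up to 12736622; 12,736,622 required, 12,732,581 in favor — not approved.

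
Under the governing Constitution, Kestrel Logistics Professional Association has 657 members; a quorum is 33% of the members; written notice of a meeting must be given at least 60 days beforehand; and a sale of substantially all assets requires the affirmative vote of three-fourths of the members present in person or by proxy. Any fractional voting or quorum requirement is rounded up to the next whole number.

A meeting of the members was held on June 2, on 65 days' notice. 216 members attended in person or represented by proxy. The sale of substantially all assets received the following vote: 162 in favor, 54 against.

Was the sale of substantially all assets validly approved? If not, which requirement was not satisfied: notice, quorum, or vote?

Invalid — quorum requirement not satisfied.

Notice: 65 days given; 60 required. Satisfied.
Quorum: 33% of 657 = 216.81, rounded up to 217; 216 present. Not satisfied.
Vote: requires three-fourths of those present (216); 3/4 of 216 = 162, so 162 needed; 162 in favor. Satisfied.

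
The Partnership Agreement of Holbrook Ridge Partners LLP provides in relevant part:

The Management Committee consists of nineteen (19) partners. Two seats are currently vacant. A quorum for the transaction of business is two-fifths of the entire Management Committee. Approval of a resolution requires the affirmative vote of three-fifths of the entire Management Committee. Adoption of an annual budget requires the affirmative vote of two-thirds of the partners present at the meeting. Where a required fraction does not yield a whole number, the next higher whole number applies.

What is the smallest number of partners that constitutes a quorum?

8

2/5 of 19 = 7.60, rounded up to 8.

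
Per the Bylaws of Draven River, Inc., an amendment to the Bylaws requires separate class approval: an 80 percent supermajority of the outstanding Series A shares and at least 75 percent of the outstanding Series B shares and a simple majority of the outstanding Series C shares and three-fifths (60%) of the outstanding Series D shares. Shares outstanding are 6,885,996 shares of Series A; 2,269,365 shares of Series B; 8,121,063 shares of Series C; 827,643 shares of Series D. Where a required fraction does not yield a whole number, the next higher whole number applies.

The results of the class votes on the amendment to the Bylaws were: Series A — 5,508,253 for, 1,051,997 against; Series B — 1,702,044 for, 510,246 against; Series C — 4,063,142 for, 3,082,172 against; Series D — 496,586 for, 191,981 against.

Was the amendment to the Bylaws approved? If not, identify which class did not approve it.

Series A: 4/5 of 6885996 = 5508796.80, rounded up to 5508797; 5,508,797 required, 5,508,253 in favor — not approved.
Series B: 3/4 of 2269365 = 1702023.75, rounded up to 1702024; 1,702,024 required, 1,702,044 in favor — approved.
Series C: a majority of 8121063 is 4060532; 4,060,532 required, 4,063,142 in favor — approved.
Series D: 3/5 of 827643 = 496585.80, rounded up to 496586; 496,586 required, 496,586 in favor — approved.

Not approved — the Series A shares did not give the required vote.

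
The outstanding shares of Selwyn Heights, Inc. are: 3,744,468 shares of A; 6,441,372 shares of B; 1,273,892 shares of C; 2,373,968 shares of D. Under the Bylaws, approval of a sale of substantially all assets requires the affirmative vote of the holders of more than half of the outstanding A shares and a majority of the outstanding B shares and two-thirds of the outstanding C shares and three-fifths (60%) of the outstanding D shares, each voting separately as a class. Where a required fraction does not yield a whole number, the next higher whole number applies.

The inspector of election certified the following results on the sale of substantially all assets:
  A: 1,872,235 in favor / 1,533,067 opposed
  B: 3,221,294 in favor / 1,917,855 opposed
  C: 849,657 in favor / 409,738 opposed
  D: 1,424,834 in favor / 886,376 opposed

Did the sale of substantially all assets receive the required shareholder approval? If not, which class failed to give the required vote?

Approved — every class gave the required vote.

A: a majority of 3744468 is 1872235; 1,872,235 required, 1,872,235 in favor — approved.
B: a majority of 6441372 is 3220687; 3,220,687 required, 3,221,294 in favor — approved.
C: 2/3 of 1273892 = 849261.33, rounded up to 849262; 849,262 required, 849,657 in favor — approved.
D: 3/5 of 2373968 = 1424380.80, rounded up to 1424381; 1,424,381 required, 1,424,834 in favor — approved.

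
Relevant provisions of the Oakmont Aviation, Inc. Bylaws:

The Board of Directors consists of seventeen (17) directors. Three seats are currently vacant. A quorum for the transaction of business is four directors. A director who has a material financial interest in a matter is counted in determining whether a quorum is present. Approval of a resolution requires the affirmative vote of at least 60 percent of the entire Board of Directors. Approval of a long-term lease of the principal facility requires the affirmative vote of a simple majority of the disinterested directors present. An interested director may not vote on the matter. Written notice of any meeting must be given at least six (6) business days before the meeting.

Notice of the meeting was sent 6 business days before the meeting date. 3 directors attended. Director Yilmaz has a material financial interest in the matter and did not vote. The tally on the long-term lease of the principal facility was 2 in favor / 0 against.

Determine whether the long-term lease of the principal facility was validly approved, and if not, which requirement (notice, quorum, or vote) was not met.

Notice: 6 business days given; 6 required (6 ≥ 6). Satisfied.
Quorum: 3 present (interested directors count toward quorum); quorum is 4. Not satisfied.
Vote: the long-term lease of the principal facility requires a majority of the disinterested directors present (3 − 1 = 2). A majority of 2 is 2, so 2 affirmative votes are needed; 2 voted in favor. Satisfied. (Moot — without a quorum no business can be validly transacted.)

Invalid — quorum requirement not satisfied.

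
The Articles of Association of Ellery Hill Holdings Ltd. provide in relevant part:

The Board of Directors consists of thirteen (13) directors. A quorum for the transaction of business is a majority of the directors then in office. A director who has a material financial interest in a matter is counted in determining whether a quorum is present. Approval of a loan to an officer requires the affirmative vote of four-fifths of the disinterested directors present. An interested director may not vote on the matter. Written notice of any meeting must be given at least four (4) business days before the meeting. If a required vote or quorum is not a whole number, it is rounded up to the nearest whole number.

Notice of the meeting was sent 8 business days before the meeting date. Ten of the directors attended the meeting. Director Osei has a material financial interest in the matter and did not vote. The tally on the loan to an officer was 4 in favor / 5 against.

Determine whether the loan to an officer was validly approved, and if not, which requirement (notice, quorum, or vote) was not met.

Notice: 8 business days given; 4 required (8 ≥ 4). Satisfied.
Quorum: 10 present (interested directors count toward quorum); quorum is 7. Satisfied.
Vote: the loan to an officer requires four-fifths of the disinterested directors present (10 − 1 = 9). 4/5 of 9 = 7.20, rounded up to 8, so 8 affirmative votes are needed; 4 voted in favor. Not satisfied.

Invalid — vote requirement not satisfied.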